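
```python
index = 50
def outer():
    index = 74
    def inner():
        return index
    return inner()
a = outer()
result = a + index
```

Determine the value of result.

Step 1: outer() has local index = 74. inner() reads from enclosing.
Step 2: outer() returns 74. Global index = 50 unchanged.
Step 3: result = 74 + 50 = 124

The answer is 124.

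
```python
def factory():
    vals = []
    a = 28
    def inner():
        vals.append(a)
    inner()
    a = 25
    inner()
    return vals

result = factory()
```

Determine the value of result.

Step 1: a = 28. inner() appends current a to vals.
Step 2: First inner(): appends 28. Then a = 25.
Step 3: Second inner(): appends 25 (closure sees updated a). result = [28, 25]

The answer is [28, 25].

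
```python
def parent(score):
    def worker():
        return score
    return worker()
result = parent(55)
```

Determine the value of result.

Step 1: parent(55) binds parameter score = 55.
Step 2: worker() looks up score in enclosing scope and finds the parameter score = 55.
Step 3: result = 55

The answer is 55.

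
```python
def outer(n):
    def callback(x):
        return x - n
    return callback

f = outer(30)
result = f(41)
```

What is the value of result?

Step 1: outer(30) creates a closure capturing n = 30.
Step 2: f(41) computes 41 - 30 = 11.
Step 3: result = 11

The answer is 11.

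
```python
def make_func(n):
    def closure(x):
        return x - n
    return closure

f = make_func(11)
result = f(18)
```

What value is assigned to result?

Step 1: make_func(11) creates a closure capturing n = 11.
Step 2: f(18) computes 18 - 11 = 7.
Step 3: result = 7

The answer is 7.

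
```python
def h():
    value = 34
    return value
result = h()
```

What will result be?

Step 1: h() defines value = 34 in its local scope.
Step 2: return value finds the local variable value = 34.
Step 3: result = 34

The answer is 34.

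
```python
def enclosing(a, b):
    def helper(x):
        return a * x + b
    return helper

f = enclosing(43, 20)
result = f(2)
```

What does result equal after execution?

Step 1: enclosing(43, 20) captures a = 43, b = 20.
Step 2: f(2) computes 43 * 2 + 20 = 106.
Step 3: result = 106

The answer is 106.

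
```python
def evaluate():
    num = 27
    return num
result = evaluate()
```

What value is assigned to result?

Step 1: evaluate() defines num = 27 in its local scope.
Step 2: return num finds the local variable num = 27.
Step 3: result = 27

The answer is 27.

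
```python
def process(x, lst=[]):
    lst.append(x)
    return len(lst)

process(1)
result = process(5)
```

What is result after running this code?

Step 1: Mutable default list persists between calls.
Step 2: First call: lst = [1], len = 1. Second call: lst = [1, 5], len = 2.
Step 3: result = 2

The answer is 2.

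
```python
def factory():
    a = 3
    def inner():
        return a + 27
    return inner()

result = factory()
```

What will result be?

Step 1: factory() defines a = 3.
Step 2: inner() reads a = 3 from enclosing scope, returns 3 + 27 = 30.
Step 3: result = 30

The answer is 30.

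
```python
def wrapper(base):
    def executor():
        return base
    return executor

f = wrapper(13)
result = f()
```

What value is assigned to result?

Step 1: wrapper(13) creates closure capturing base = 13.
Step 2: f() returns the captured base = 13.
Step 3: result = 13

The answer is 13.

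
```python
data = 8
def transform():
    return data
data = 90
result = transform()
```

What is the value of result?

Step 1: data is first set to 8, then reassigned to 90.
Step 2: transform() is called after the reassignment, so it looks up the current global data = 90.
Step 3: result = 90

The answer is 90.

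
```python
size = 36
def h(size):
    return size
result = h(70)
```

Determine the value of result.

Step 1: Global size = 36.
Step 2: h(70) takes parameter size = 70, which shadows the global.
Step 3: result = 70

The answer is 70.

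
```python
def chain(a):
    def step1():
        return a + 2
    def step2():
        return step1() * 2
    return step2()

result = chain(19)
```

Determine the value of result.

Step 1: chain(19) captures a = 19.
Step 2: step2() calls step1() which returns 19 + 2 = 21.
Step 3: step2() returns 21 * 2 = 42

The answer is 42.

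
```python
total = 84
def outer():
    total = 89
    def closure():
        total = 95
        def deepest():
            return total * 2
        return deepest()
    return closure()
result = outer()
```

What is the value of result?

Step 1: deepest() looks up total through LEGB: not local, finds total = 95 in enclosing closure().
Step 2: Returns 95 * 2 = 190.
Step 3: result = 190

The answer is 190.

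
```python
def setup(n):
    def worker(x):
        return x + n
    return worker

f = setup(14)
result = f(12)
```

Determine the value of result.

Step 1: setup(14) creates a closure that captures n = 14.
Step 2: f(12) calls the closure with x = 12, returning 12 + 14 = 26.
Step 3: result = 26

The answer is 26.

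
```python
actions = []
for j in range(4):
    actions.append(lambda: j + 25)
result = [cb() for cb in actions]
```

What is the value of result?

Step 1: All lambdas capture j by reference. After the loop, j = 3.
Step 2: Each call returns 3 + 25 = 28.
Step 3: result = [28, 28, 28, 28]

The answer is [28, 28, 28, 28].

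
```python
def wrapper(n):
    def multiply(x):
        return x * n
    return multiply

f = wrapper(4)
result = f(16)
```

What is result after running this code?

Step 1: wrapper(4) returns multiply closure with n = 4.
Step 2: f(16) computes 16 * 4 = 64.
Step 3: result = 64

The answer is 64.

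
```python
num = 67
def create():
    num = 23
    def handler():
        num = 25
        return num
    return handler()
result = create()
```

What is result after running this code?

Step 1: Three scopes define num: global (67), create (23), handler (25).
Step 2: handler() has its own local num = 25, which shadows both enclosing and global.
Step 3: result = 25 (local wins in LEGB)

The answer is 25.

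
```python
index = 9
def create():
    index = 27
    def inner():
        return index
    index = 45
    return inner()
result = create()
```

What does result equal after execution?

Step 1: create() sets index = 27, then later index = 45.
Step 2: inner() is called after index is reassigned to 45. Closures capture variables by reference, not by value.
Step 3: result = 45

The answer is 45.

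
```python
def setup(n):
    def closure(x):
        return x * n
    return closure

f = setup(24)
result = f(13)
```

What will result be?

Step 1: setup(24) creates a closure capturing n = 24.
Step 2: f(13) computes 13 * 24 = 312.
Step 3: result = 312

The answer is 312.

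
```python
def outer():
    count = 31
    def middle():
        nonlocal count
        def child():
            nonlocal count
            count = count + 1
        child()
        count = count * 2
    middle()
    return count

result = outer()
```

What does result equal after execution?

Step 1: count = 31.
Step 2: child() adds 1: count = 31 + 1 = 32.
Step 3: middle() doubles: count = 32 * 2 = 64.
Step 4: result = 64

The answer is 64.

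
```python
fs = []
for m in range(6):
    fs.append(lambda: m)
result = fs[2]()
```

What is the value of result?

Step 1: The loop creates 6 lambdas, all referencing the same variable m.
Step 2: After the loop, m = 5 (final value).
Step 3: fs[2]() looks up m at call time and finds 5. This is the late binding gotcha. result = 5

The answer is 5.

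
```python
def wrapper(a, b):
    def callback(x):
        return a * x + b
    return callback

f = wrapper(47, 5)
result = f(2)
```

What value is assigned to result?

Step 1: wrapper(47, 5) captures a = 47, b = 5.
Step 2: f(2) computes 47 * 2 + 5 = 99.
Step 3: result = 99

The answer is 99.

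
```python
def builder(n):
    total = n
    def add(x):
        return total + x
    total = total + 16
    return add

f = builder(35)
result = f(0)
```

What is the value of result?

Step 1: builder(35) sets total = 35, then total = 35 + 16 = 51.
Step 2: Closures capture by reference, so add sees total = 51.
Step 3: f(0) returns 51 + 0 = 51

The answer is 51.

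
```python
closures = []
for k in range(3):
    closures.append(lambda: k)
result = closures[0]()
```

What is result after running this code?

Step 1: The loop creates 3 lambdas, all referencing the same variable k.
Step 2: After the loop, k = 2 (final value).
Step 3: closures[0]() looks up k at call time and finds 2. This is the late binding gotcha. result = 2

The answer is 2.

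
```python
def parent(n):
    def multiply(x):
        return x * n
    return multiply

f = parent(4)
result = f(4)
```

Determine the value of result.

Step 1: parent(4) returns multiply closure with n = 4.
Step 2: f(4) computes 4 * 4 = 16.
Step 3: result = 16

The answer is 16.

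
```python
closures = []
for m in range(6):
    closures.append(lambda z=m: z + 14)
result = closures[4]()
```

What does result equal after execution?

Step 1: Default argument z=m captures m's value at definition time.
Step 2: closures[4] was defined when m = 4, so z defaults to 4.
Step 3: result = 4 + 14 = 18 (default arg fixes the late binding issue)

The answer is 18.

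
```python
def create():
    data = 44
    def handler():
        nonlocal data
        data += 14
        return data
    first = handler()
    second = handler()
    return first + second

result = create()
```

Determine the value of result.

Step 1: data starts at 44.
Step 2: First call: data = 44 + 14 = 58, returns 58.
Step 3: Second call: data = 58 + 14 = 72, returns 72.
Step 4: result = 58 + 72 = 130

The answer is 130.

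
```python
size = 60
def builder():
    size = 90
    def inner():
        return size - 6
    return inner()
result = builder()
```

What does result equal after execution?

Step 1: builder() shadows global size with size = 90.
Step 2: inner() finds size = 90 in enclosing scope, computes 90 - 6 = 84.
Step 3: result = 84

The answer is 84.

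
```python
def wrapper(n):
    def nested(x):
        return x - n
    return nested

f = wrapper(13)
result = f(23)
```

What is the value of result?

Step 1: wrapper(13) creates a closure capturing n = 13.
Step 2: f(23) computes 23 - 13 = 10.
Step 3: result = 10

The answer is 10.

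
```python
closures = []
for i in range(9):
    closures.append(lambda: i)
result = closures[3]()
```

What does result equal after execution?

Step 1: The loop creates 9 lambdas, all referencing the same variable i.
Step 2: After the loop, i = 8 (final value).
Step 3: closures[3]() looks up i at call time and finds 8. This is the late binding gotcha. result = 8

The answer is 8.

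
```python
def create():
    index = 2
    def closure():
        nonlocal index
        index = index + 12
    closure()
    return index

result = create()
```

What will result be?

Step 1: create() sets index = 2.
Step 2: closure() uses nonlocal to modify index in create's scope: index = 2 + 12 = 14.
Step 3: create() returns the modified index = 14

The answer is 14.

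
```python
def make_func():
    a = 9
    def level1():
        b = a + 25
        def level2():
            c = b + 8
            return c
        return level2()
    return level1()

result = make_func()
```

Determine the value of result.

Step 1: a = 9. b = a + 25 = 34.
Step 2: c = b + 8 = 34 + 8 = 42.
Step 3: result = 42

The answer is 42.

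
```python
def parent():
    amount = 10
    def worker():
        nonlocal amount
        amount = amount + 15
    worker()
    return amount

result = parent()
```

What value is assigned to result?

Step 1: parent() sets amount = 10.
Step 2: worker() uses nonlocal to modify amount in parent's scope: amount = 10 + 15 = 25.
Step 3: parent() returns the modified amount = 25

The answer is 25.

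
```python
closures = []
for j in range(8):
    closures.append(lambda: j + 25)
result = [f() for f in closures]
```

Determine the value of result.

Step 1: All lambdas capture j by reference. After the loop, j = 7.
Step 2: Each call returns 7 + 25 = 32.
Step 3: result = [32, 32, 32, 32, 32, 32, 32, 32]

The answer is [32, 32, 32, 32, 32, 32, 32, 32].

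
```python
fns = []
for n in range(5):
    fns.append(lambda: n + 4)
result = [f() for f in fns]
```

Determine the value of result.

Step 1: All lambdas capture n by reference. After the loop, n = 4.
Step 2: Each call returns 4 + 4 = 8.
Step 3: result = [8, 8, 8, 8, 8]

The answer is [8, 8, 8, 8, 8].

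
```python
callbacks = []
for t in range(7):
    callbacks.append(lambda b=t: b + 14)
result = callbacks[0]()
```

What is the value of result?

Step 1: Default argument b=t captures t's value at definition time.
Step 2: callbacks[0] was defined when t = 0, so b defaults to 0.
Step 3: result = 0 + 14 = 14 (default arg fixes the late binding issue)

The answer is 14.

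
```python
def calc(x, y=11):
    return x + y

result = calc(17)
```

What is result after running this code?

Step 1: calc(17) uses default y = 11.
Step 2: Returns 17 + 11 = 28.
Step 3: result = 28

The answer is 28.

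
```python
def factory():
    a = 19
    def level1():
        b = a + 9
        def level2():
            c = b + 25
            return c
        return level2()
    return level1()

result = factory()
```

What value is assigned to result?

Step 1: a = 19. b = a + 9 = 28.
Step 2: c = b + 25 = 28 + 25 = 53.
Step 3: result = 53

The answer is 53.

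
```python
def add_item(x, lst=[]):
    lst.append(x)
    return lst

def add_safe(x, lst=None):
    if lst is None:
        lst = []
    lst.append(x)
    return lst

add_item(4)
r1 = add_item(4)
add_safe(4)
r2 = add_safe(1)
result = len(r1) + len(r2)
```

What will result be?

Step 1: add_item shares mutable default: after 2 calls, lst = [4, 4], len = 2.
Step 2: add_safe creates fresh list each time: r2 = [1], len = 1.
Step 3: result = 2 + 1 = 3

The answer is 3.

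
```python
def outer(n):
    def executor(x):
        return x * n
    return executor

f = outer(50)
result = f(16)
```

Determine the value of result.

Step 1: outer(50) creates a closure capturing n = 50.
Step 2: f(16) computes 16 * 50 = 800.
Step 3: result = 800

The answer is 800.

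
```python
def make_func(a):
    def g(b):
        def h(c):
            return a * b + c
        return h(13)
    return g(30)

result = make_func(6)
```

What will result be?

Step 1: a = 6, b = 30, c = 13.
Step 2: h() computes a * b + c = 6 * 30 + 13 = 193.
Step 3: result = 193

The answer is 193.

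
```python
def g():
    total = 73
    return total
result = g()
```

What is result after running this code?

Step 1: g() defines total = 73 in its local scope.
Step 2: return total finds the local variable total = 73.
Step 3: result = 73

The answer is 73.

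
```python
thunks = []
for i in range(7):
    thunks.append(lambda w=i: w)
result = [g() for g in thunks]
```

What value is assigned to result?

Step 1: Default arg w=i captures i at each iteration.
Step 2: Each lambda has its own default: 0, 1, ..., 6.
Step 3: result = [0, 1, 2, 3, 4, 5, 6]

The answer is [0, 1, 2, 3, 4, 5, 6].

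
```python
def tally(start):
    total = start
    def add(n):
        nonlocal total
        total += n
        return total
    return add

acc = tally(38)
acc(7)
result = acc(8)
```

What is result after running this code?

Step 1: tally(38) creates closure with total = 38.
Step 2: First acc(7): total = 38 + 7 = 45.
Step 3: Second acc(8): total = 45 + 8 = 53. result = 53

The answer is 53.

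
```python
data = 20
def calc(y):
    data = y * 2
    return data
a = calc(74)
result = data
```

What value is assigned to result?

Step 1: Global data = 20.
Step 2: calc(74) creates local data = 74 * 2 = 148.
Step 3: Global data unchanged because no global keyword. result = 20

The answer is 20.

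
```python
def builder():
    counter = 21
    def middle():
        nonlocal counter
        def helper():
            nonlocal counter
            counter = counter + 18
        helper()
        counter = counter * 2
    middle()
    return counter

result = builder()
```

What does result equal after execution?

Step 1: counter = 21.
Step 2: helper() adds 18: counter = 21 + 18 = 39.
Step 3: middle() doubles: counter = 39 * 2 = 78.
Step 4: result = 78

The answer is 78.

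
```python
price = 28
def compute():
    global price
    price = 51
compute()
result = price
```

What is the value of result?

Step 1: price = 28 globally.
Step 2: compute() declares global price and sets it to 51.
Step 3: After compute(), global price = 51. result = 51

The answer is 51.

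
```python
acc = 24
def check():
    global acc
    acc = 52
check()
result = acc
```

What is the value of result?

Step 1: acc = 24 globally.
Step 2: check() declares global acc and sets it to 52.
Step 3: After check(), global acc = 52. result = 52

The answer is 52.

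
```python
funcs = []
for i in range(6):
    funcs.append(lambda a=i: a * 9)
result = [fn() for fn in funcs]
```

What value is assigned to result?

Step 1: Default arg a=i captures i at each iteration.
Step 2: funcs[k] has a defaulting to k, returns k * 9.
Step 3: result = [0, 9, 18, 27, 36, 45]

The answer is [0, 9, 18, 27, 36, 45].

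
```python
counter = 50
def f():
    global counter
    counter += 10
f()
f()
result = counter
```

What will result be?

Step 1: counter = 50.
Step 2: First f(): counter = 50 + 10 = 60.
Step 3: Second f(): counter = 60 + 10 = 70. result = 70

The answer is 70.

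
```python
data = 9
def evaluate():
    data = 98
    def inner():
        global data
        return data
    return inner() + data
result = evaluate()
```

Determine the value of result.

Step 1: Global data = 9. evaluate() shadows with local data = 98.
Step 2: inner() uses global keyword, so inner() returns global data = 9.
Step 3: evaluate() returns 9 + 98 = 107

The answer is 107.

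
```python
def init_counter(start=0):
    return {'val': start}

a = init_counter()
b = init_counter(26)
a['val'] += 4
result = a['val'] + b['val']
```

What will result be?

Step 1: init_counter() returns a new dict each call (immutable default 0).
Step 2: a = {'val': 0}, b = {'val': 26}.
Step 3: a['val'] += 4 = 4. result = 4 + 26 = 30

The answer is 30.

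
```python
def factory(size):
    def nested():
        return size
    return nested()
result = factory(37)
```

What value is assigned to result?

Step 1: factory(37) binds parameter size = 37.
Step 2: nested() looks up size in enclosing scope and finds the parameter size = 37.
Step 3: result = 37

The answer is 37.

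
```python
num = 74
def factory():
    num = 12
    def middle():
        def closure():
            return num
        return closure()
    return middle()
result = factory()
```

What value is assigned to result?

Step 1: factory() defines num = 12. middle() and closure() have no local num.
Step 2: closure() checks local (none), enclosing middle() (none), enclosing factory() and finds num = 12.
Step 3: result = 12

The answer is 12.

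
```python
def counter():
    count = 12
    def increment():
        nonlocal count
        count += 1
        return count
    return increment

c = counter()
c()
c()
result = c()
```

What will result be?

Step 1: counter() creates closure with count = 12.
Step 2: Each c() call increments count via nonlocal. After 3 calls: 12 + 3 = 15.
Step 3: result = 15

The answer is 15.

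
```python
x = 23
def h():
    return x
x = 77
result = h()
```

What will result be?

Step 1: x is first set to 23, then reassigned to 77.
Step 2: h() is called after the reassignment, so it looks up the current global x = 77.
Step 3: result = 77

The answer is 77.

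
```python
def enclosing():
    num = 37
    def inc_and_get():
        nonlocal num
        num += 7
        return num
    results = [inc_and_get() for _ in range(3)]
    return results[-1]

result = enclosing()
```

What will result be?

Step 1: num = 37.
Step 2: Three calls to inc_and_get(), each adding 7.
Step 3: Last value = 37 + 7 * 3 = 58

The answer is 58.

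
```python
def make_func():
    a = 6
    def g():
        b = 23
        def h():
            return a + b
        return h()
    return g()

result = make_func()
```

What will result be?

Step 1: make_func() defines a = 6. g() defines b = 23.
Step 2: h() accesses both from enclosing scopes: a = 6, b = 23.
Step 3: result = 6 + 23 = 29

The answer is 29.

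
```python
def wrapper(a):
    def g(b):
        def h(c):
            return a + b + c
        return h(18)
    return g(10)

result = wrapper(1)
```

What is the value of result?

Step 1: a = 1, b = 10, c = 18 across three nested scopes.
Step 2: h() accesses all three via LEGB rule.
Step 3: result = 1 + 10 + 18 = 29

The answer is 29.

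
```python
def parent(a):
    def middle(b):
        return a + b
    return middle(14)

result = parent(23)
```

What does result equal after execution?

Step 1: parent(23) passes a = 23.
Step 2: middle(14) has b = 14, reads a = 23 from enclosing.
Step 3: result = 23 + 14 = 37

The answer is 37.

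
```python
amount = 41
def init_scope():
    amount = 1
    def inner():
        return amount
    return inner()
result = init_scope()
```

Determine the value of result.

Step 1: amount = 41 globally, but init_scope() defines amount = 1 locally.
Step 2: inner() looks up amount. Not in local scope, so checks enclosing scope (init_scope) and finds amount = 1.
Step 3: result = 1

The answer is 1.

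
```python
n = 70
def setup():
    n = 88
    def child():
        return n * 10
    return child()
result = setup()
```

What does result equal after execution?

Step 1: setup() shadows global n with n = 88.
Step 2: child() finds n = 88 in enclosing scope, computes 88 * 10 = 880.
Step 3: result = 880

The answer is 880.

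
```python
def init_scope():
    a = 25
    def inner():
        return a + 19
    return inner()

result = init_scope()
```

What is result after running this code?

Step 1: init_scope() defines a = 25.
Step 2: inner() reads a = 25 from enclosing scope, returns 25 + 19 = 44.
Step 3: result = 44

The answer is 44.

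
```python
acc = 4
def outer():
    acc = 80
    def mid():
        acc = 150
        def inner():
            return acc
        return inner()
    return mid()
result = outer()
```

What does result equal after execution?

Step 1: Three levels of shadowing: global 4, outer 80, mid 150.
Step 2: inner() finds acc = 150 in enclosing mid() scope.
Step 3: result = 150

The answer is 150.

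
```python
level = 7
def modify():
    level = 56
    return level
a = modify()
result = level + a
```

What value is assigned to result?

Step 1: Global level = 7. modify() returns local level = 56.
Step 2: a = 56. Global level still = 7.
Step 3: result = 7 + 56 = 63

The answer is 63.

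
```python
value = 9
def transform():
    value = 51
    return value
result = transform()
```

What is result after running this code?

Step 1: Global value = 9.
Step 2: transform() creates local value = 51, shadowing the global.
Step 3: Returns local value = 51. result = 51

The answer is 51.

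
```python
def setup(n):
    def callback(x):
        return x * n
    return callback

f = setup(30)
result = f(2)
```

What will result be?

Step 1: setup(30) creates a closure capturing n = 30.
Step 2: f(2) computes 2 * 30 = 60.
Step 3: result = 60

The answer is 60.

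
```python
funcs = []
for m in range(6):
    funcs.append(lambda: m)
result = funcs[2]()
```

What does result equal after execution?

Step 1: The loop creates 6 lambdas, all referencing the same variable m.
Step 2: After the loop, m = 5 (final value).
Step 3: funcs[2]() looks up m at call time and finds 5. This is the late binding gotcha. result = 5

The answer is 5.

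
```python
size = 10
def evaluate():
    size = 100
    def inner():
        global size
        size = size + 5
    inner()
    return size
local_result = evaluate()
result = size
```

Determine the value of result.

Step 1: Global size = 10. evaluate() creates local size = 100.
Step 2: inner() declares global size and adds 5: global size = 10 + 5 = 15.
Step 3: evaluate() returns its local size = 100 (unaffected by inner).
Step 4: result = global size = 15

The answer is 15.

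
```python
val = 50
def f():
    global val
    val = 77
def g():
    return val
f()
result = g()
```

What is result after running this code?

Step 1: val = 50.
Step 2: f() sets global val = 77.
Step 3: g() reads global val = 77. result = 77

The answer is 77.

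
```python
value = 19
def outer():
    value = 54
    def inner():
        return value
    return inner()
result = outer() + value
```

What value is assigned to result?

Step 1: Global value = 19. outer() shadows with value = 54.
Step 2: inner() returns enclosing value = 54. outer() = 54.
Step 3: result = 54 + global value (19) = 73

The answer is 73.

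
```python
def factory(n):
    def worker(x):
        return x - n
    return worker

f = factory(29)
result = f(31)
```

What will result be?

Step 1: factory(29) creates a closure capturing n = 29.
Step 2: f(31) computes 31 - 29 = 2.
Step 3: result = 2

The answer is 2.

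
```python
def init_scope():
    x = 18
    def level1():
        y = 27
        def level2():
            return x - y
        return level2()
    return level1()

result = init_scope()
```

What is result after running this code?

Step 1: x = 18 in init_scope. y = 27 in level1.
Step 2: level2() reads x = 18 and y = 27 from enclosing scopes.
Step 3: result = 18 - 27 = -9

The answer is -9.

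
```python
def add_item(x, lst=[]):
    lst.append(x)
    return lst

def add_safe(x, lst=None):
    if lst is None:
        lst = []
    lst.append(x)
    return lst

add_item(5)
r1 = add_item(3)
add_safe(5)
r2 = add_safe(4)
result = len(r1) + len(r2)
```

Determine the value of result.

Step 1: add_item shares mutable default: after 2 calls, lst = [5, 3], len = 2.
Step 2: add_safe creates fresh list each time: r2 = [4], len = 1.
Step 3: result = 2 + 1 = 3

The answer is 3.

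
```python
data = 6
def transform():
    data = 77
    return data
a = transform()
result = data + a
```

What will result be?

Step 1: Global data = 6. transform() returns local data = 77.
Step 2: a = 77. Global data still = 6.
Step 3: result = 6 + 77 = 83

The answer is 83.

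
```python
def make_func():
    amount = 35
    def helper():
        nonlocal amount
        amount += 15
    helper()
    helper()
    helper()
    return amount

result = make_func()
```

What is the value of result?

Step 1: amount starts at 35.
Step 2: helper() is called 3 times, each adding 15.
Step 3: amount = 35 + 15 * 3 = 80

The answer is 80.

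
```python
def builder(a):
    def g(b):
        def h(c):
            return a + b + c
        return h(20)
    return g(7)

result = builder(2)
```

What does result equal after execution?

Step 1: a = 2, b = 7, c = 20 across three nested scopes.
Step 2: h() accesses all three via LEGB rule.
Step 3: result = 2 + 7 + 20 = 29

The answer is 29.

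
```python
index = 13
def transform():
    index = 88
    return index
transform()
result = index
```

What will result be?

Step 1: Global index = 13.
Step 2: transform() creates local index = 88 (shadow, not modification).
Step 3: After transform() returns, global index is unchanged. result = 13

The answer is 13.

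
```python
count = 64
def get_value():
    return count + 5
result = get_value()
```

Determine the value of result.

Step 1: count = 64 is defined globally.
Step 2: get_value() looks up count from global scope = 64, then computes 64 + 5 = 69.
Step 3: result = 69

The answer is 69.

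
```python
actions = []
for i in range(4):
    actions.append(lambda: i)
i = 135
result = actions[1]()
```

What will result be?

Step 1: Lambdas capture the variable i by reference, not by value.
Step 2: After the loop, i is reassigned to 135.
Step 3: actions[1]() looks up the current i = 135. result = 135

The answer is 135.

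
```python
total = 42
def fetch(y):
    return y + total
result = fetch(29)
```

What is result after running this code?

Step 1: total = 42 is defined globally.
Step 2: fetch(29) uses parameter y = 29 and looks up total from global scope = 42.
Step 3: result = 29 + 42 = 71

The answer is 71.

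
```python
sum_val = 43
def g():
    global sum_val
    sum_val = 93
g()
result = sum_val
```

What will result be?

Step 1: sum_val = 43 globally.
Step 2: g() declares global sum_val and sets it to 93.
Step 3: After g(), global sum_val = 93. result = 93

The answer is 93.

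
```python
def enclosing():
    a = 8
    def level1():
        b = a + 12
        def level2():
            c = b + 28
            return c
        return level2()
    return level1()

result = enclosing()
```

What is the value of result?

Step 1: a = 8. b = a + 12 = 20.
Step 2: c = b + 28 = 20 + 28 = 48.
Step 3: result = 48

The answer is 48.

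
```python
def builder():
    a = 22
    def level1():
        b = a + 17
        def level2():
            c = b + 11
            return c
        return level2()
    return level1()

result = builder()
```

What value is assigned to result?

Step 1: a = 22. b = a + 17 = 39.
Step 2: c = b + 11 = 39 + 11 = 50.
Step 3: result = 50

The answer is 50.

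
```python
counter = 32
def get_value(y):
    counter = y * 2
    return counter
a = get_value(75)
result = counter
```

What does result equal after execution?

Step 1: Global counter = 32.
Step 2: get_value(75) creates local counter = 75 * 2 = 150.
Step 3: Global counter unchanged because no global keyword. result = 32

The answer is 32.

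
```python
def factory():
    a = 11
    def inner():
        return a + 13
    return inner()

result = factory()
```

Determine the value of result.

Step 1: factory() defines a = 11.
Step 2: inner() reads a = 11 from enclosing scope, returns 11 + 13 = 24.
Step 3: result = 24

The answer is 24.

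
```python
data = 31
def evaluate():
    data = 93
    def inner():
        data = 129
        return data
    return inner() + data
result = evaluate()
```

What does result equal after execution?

Step 1: evaluate() has local data = 93. inner() has local data = 129.
Step 2: inner() returns its local data = 129.
Step 3: evaluate() returns 129 + its own data (93) = 222

The answer is 222.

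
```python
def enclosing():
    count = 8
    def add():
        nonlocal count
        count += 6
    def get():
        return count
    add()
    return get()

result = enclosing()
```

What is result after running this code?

Step 1: count = 8. add() modifies it via nonlocal, get() reads it.
Step 2: add() makes count = 8 + 6 = 14.
Step 3: get() returns 14. result = 14

The answer is 14.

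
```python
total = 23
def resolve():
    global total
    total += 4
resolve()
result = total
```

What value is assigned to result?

Step 1: total = 23 globally.
Step 2: resolve() modifies global total: total += 4 = 27.
Step 3: result = 27

The answer is 27.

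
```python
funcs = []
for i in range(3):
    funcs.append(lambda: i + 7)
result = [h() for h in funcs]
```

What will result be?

Step 1: All lambdas capture i by reference. After the loop, i = 2.
Step 2: Each call returns 2 + 7 = 9.
Step 3: result = [9, 9, 9]

The answer is [9, 9, 9].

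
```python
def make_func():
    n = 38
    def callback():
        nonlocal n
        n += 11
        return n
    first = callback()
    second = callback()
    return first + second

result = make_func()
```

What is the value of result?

Step 1: n starts at 38.
Step 2: First call: n = 38 + 11 = 49, returns 49.
Step 3: Second call: n = 49 + 11 = 60, returns 60.
Step 4: result = 49 + 60 = 109

The answer is 109.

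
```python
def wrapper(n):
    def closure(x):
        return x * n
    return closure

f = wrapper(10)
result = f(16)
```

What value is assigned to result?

Step 1: wrapper(10) creates a closure capturing n = 10.
Step 2: f(16) computes 16 * 10 = 160.
Step 3: result = 160

The answer is 160.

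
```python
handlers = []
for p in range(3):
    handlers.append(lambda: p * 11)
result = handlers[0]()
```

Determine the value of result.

Step 1: All lambdas reference the same variable p (late binding).
Step 2: After the loop, p = 2. Every lambda returns p * 11.
Step 3: handlers[0]() = 2 * 11 = 22

The answer is 22.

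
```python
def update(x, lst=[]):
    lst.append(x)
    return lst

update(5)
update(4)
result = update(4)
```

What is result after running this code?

Step 1: Mutable default argument gotcha! The list [] is created once.
Step 2: Each call appends to the SAME list: [5], [5, 4], [5, 4, 4].
Step 3: result = [5, 4, 4]

The answer is [5, 4, 4].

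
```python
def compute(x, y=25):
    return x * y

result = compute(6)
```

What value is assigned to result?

Step 1: compute(6) uses default y = 25.
Step 2: Returns 6 * 25 = 150.
Step 3: result = 150

The answer is 150.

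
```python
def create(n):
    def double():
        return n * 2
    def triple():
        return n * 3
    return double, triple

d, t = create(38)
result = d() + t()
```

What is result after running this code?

Step 1: Both closures capture the same n = 38.
Step 2: d() = 38 * 2 = 76, t() = 38 * 3 = 114.
Step 3: result = 76 + 114 = 190

The answer is 190.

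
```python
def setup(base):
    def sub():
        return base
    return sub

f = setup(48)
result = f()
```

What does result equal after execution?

Step 1: setup(48) creates closure capturing base = 48.
Step 2: f() returns the captured base = 48.
Step 3: result = 48

The answer is 48.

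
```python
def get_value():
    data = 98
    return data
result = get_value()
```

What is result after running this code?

Step 1: get_value() defines data = 98 in its local scope.
Step 2: return data finds the local variable data = 98.
Step 3: result = 98

The answer is 98.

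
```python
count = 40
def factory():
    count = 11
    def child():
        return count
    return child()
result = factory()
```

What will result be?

Step 1: count = 40 globally, but factory() defines count = 11 locally.
Step 2: child() looks up count. Not in local scope, so checks enclosing scope (factory) and finds count = 11.
Step 3: result = 11

The answer is 11.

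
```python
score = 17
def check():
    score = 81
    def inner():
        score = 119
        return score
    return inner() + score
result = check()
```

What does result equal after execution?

Step 1: check() has local score = 81. inner() has local score = 119.
Step 2: inner() returns its local score = 119.
Step 3: check() returns 119 + its own score (81) = 200

The answer is 200.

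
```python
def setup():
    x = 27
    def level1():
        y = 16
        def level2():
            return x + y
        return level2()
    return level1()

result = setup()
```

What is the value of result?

Step 1: x = 27 in setup. y = 16 in level1.
Step 2: level2() reads x = 27 and y = 16 from enclosing scopes.
Step 3: result = 27 + 16 = 43

The answer is 43.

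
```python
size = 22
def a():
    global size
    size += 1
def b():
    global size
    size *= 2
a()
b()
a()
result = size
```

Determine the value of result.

Step 1: size = 22.
Step 2: a(): size = 22 + 1 = 23.
Step 3: b(): size = 23 * 2 = 46.
Step 4: a(): size = 46 + 1 = 47

The answer is 47.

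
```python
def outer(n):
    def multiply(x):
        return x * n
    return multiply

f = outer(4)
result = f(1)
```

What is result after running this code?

Step 1: outer(4) returns multiply closure with n = 4.
Step 2: f(1) computes 1 * 4 = 4.
Step 3: result = 4

The answer is 4.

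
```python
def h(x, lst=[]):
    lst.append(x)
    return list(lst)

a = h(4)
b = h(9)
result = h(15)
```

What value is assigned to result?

Step 1: Default list is shared. list() creates copies for return values.
Step 2: Internal list grows: [4] -> [4, 9] -> [4, 9, 15].
Step 3: result = [4, 9, 15]

The answer is [4, 9, 15].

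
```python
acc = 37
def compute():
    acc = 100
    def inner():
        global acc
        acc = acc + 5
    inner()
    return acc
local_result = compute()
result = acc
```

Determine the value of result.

Step 1: Global acc = 37. compute() creates local acc = 100.
Step 2: inner() declares global acc and adds 5: global acc = 37 + 5 = 42.
Step 3: compute() returns its local acc = 100 (unaffected by inner).
Step 4: result = global acc = 42

The answer is 42.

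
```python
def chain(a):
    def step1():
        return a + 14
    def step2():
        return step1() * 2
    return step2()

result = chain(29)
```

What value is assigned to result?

Step 1: chain(29) captures a = 29.
Step 2: step2() calls step1() which returns 29 + 14 = 43.
Step 3: step2() returns 43 * 2 = 86

The answer is 86.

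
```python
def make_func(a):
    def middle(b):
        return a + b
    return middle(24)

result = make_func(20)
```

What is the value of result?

Step 1: make_func(20) passes a = 20.
Step 2: middle(24) has b = 24, reads a = 20 from enclosing.
Step 3: result = 20 + 24 = 44

The answer is 44.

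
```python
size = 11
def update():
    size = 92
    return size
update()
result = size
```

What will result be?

Step 1: Global size = 11.
Step 2: update() creates local size = 92 (shadow, not modification).
Step 3: After update() returns, global size is unchanged. result = 11

The answer is 11.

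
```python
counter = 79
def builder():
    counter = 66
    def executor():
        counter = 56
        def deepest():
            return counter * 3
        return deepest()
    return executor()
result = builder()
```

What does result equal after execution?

Step 1: deepest() looks up counter through LEGB: not local, finds counter = 56 in enclosing executor().
Step 2: Returns 56 * 3 = 168.
Step 3: result = 168

The answer is 168.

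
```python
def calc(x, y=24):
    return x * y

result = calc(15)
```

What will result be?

Step 1: calc(15) uses default y = 24.
Step 2: Returns 15 * 24 = 360.
Step 3: result = 360

The answer is 360.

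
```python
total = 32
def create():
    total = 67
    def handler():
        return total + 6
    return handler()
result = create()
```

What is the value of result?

Step 1: create() shadows global total with total = 67.
Step 2: handler() finds total = 67 in enclosing scope, computes 67 + 6 = 73.
Step 3: result = 73

The answer is 73.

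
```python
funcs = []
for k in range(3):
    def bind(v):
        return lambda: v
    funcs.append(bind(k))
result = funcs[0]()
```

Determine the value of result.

Step 1: bind(k) creates a new scope capturing v = k at call time.
Step 2: funcs[0] = bind(0), so its lambda captures v = 0.
Step 3: result = 0 (closure factory fixes late binding)

The answer is 0.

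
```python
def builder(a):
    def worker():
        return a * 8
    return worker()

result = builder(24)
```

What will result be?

Step 1: builder(24) binds parameter a = 24.
Step 2: worker() accesses a = 24 from enclosing scope.
Step 3: result = 24 * 8 = 192

The answer is 192.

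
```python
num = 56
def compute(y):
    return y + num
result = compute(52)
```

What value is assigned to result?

Step 1: num = 56 is defined globally.
Step 2: compute(52) uses parameter y = 52 and looks up num from global scope = 56.
Step 3: result = 52 + 56 = 108

The answer is 108.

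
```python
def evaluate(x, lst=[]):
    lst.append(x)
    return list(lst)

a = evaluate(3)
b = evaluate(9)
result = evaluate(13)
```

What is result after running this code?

Step 1: Default list is shared. list() creates copies for return values.
Step 2: Internal list grows: [3] -> [3, 9] -> [3, 9, 13].
Step 3: result = [3, 9, 13]

The answer is [3, 9, 13].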